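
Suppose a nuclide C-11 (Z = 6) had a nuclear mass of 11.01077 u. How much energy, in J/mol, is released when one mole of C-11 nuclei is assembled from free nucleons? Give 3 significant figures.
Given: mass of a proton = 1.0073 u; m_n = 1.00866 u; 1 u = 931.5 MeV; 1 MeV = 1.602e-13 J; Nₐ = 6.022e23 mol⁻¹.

6.86e+12 J/mol

With 6 protons and 5 neutrons (A = 11):
Total constituent mass: 6 × 1.0073 + 5 × 1.00866 = 11.08710 u
Mass defect Δm = 11.08710 − 11.01077 = 0.07633 u
E_B = 0.07633 × 931.5 = 71.1014 MeV
Per nucleus in joules: 71.1014 MeV × 1.602e-13 J/MeV = 1.1390e-11 J
Per mole: 1.1390e-11 J × 6.022e23 mol⁻¹ = 6.8591e+12 J/mol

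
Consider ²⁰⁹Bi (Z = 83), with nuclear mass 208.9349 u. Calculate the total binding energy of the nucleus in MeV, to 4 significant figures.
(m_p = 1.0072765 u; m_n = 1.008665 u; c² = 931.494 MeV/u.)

With 83 protons and 126 neutrons (A = 209):
Mass of separated nucleons = 83(1.0072765) + 126(1.008665) = 83.6039495 + 127.091790 = 210.6957395 u
The mass defect is 210.6957395 − 208.9349 = 1.7608395 u.
Converting to energy: 1.7608395 u × 931.494 MeV/u = 1640.21 MeV

1640 MeV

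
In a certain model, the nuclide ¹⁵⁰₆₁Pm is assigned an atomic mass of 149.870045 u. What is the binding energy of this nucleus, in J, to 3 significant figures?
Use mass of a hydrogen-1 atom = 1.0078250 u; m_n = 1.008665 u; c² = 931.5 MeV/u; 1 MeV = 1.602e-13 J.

2.06e-10 J

Total constituent mass: 61 × 1.0078250 + 89 × 1.008665 = 151.2485100 u
The mass defect is 151.2485100 − 149.870045 = 1.3784650 u.
Binding energy = Δm·c² = 1.3784650 × 931.5 MeV/u = 1284.04 MeV
In joules: 1284.04 MeV × 1.602e-13 J/MeV = 2.0570e-10 J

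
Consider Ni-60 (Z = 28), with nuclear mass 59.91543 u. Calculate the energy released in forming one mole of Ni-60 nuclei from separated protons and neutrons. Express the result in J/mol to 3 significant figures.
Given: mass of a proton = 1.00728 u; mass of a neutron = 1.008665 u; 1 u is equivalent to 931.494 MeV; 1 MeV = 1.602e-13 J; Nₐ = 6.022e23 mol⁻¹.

Z = 28, so N = A − Z = 60 − 28 = 32.
Σm = 28·m_p + 32·m_n = 28.20384 + 32.277280 = 60.481120 u
The mass defect is 60.481120 − 59.91543 = 0.565690 u.
Binding energy = Δm·c² = 0.565690 × 931.494 MeV/u = 526.937 MeV
Per nucleus in joules: 526.937 MeV × 1.602e-13 J/MeV = 8.4415e-11 J
Per mole: 8.4415e-11 J × 6.022e23 mol⁻¹ = 5.0835e+13 J/mol

5.08e+13 J/mol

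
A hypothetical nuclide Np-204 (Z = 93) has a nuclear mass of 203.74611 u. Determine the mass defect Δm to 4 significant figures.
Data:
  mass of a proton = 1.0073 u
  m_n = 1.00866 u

1.894 u

With 93 protons and 111 neutrons (A = 204):
Total constituent mass: 93 × 1.0073 + 111 × 1.00866 = 205.64016 u
The mass defect is 205.64016 − 203.74611 = 1.89405 u.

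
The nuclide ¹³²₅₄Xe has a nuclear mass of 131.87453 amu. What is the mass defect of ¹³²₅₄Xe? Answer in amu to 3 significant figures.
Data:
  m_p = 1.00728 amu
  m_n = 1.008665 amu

Z = 54, so N = A − Z = 132 − 54 = 78.
Total constituent mass: 54 × 1.00728 + 78 × 1.008665 = 133.068990 amu
The mass defect is 133.068990 − 131.87453 = 1.194460 amu.

1.19 amu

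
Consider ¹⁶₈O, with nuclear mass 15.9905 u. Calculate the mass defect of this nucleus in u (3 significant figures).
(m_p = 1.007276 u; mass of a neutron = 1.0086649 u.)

0.137 u

Z = 8, so N = A − Z = 16 − 8 = 8.
Σm = 8·m_p + 8·m_n = 8.058208 + 8.0693192 = 16.1275272 u
Mass defect Δm = 16.1275272 − 15.9905 = 0.1370272 u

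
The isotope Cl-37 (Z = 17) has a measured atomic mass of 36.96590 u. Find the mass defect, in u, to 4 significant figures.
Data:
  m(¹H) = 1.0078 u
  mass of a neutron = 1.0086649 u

Total constituent mass: 17 × 1.0078 + 20 × 1.0086649 = 37.3058980 u
Mass defect Δm = 37.3058980 − 36.96590 = 0.3399980 u

0.3400 u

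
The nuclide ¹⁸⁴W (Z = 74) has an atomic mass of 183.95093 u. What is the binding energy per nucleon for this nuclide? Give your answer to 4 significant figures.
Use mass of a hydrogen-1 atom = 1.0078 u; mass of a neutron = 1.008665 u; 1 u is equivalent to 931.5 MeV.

7.996 MeV/nucleon

Total constituent mass: 74 × 1.0078 + 110 × 1.008665 = 185.530350 u
The mass defect is 185.530350 − 183.95093 = 1.579420 u.
Binding energy = Δm·c² = 1.579420 × 931.5 MeV/u = 1471.23 MeV
Dividing by A = 184 gives 7.996 MeV per nucleon.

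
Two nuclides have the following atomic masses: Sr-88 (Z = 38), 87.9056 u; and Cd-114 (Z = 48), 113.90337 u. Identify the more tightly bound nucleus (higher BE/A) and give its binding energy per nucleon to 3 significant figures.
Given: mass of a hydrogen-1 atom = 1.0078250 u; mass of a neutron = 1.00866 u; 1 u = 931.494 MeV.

Sr-88; 8.73 MeV/nucleon

Sr-88: Σm = 38(1.0078250) + 50(1.00866) = 88.7303500 u; Δm = 0.8247500 u; E_B = 768.25 MeV; E_B/A = 8.730 MeV
Cd-114: Σm = 48(1.0078250) + 66(1.00866) = 114.9471600 u; Δm = 1.0437900 u; E_B = 972.28 MeV; E_B/A = 8.529 MeV
Sr-88 has the higher binding energy per nucleon, so it is the more tightly bound nucleus.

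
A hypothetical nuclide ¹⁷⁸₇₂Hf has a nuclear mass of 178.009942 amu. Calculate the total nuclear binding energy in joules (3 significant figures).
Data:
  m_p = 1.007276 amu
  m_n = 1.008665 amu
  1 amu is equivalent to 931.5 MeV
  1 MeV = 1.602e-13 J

2.14e-10 J

The nucleus contains 72 protons and 178 − 72 = 106 neutrons.
Total constituent mass: 72 × 1.007276 + 106 × 1.008665 = 179.442362 amu
The mass defect is 179.442362 − 178.009942 = 1.432420 amu.
E_B = 1.432420 × 931.5 = 1334.30 MeV
In joules: 1334.30 MeV × 1.602e-13 J/MeV = 2.1375e-10 J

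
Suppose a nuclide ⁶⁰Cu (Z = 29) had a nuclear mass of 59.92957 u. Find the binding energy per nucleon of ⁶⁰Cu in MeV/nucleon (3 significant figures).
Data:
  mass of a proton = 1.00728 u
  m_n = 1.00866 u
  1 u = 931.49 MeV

Z = 29, so N = A − Z = 60 − 29 = 31.
Σm = 29·m_p + 31·m_n = 29.21112 + 31.26846 = 60.47958 u
Mass defect Δm = 60.47958 − 59.92957 = 0.55001 u
Binding energy = Δm·c² = 0.55001 × 931.49 MeV/u = 512.329 MeV
Per nucleon: 512.329 / 60 = 8.539 MeV

8.54 MeV/nucleon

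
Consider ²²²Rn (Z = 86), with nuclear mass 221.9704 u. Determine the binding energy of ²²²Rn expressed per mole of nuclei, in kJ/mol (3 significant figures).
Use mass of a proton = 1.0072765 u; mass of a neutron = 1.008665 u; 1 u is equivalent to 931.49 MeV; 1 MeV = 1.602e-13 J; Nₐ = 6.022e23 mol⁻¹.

Σm = 86·m_p + 136·m_n = 86.6257790 + 137.178440 = 223.8042190 u
Δm = 223.8042190 − 221.9704 = 1.8338190 u
E_B = 1.8338190 × 931.49 = 1708.18 MeV
Per nucleus in joules: 1708.18 MeV × 1.602e-13 J/MeV = 2.7365e-10 J
Per mole: 2.7365e-10 J × 6.022e23 mol⁻¹ = 1.6479e+14 J/mol

1.65e+11 kJ/mol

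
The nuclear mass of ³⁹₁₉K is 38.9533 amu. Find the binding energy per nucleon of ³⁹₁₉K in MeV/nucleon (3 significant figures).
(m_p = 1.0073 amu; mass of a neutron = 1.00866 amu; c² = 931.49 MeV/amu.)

Σm = 19·m_p + 20·m_n = 19.1387 + 20.17320 = 39.31190 amu
Mass defect Δm = 39.31190 − 38.9533 = 0.35860 amu
E_B = 0.35860 × 931.49 = 334.032 MeV
Per nucleon: 334.032 / 39 = 8.5649 MeV

8.56 MeV/nucleon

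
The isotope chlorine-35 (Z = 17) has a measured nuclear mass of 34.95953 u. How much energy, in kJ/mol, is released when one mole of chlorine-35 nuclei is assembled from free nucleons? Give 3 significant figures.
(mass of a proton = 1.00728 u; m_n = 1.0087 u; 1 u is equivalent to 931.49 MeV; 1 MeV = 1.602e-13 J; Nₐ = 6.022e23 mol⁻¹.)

2.88e+10 kJ/mol

Z = 17, so N = A − Z = 35 − 17 = 18.
Mass of separated nucleons = 17(1.00728) + 18(1.0087) = 17.12376 + 18.1566 = 35.28036 u
The mass defect is 35.28036 − 34.95953 = 0.32083 u.
E_B = 0.32083 × 931.49 = 298.850 MeV
Per nucleus in joules: 298.850 MeV × 1.602e-13 J/MeV = 4.7876e-11 J
Per mole: 4.7876e-11 J × 6.022e23 mol⁻¹ = 2.8831e+13 J/mol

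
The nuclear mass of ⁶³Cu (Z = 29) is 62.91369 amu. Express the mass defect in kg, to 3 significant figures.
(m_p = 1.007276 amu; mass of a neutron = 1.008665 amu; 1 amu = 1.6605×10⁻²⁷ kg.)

Z = 29, so N = A − Z = 63 − 29 = 34.
Total constituent mass: 29 × 1.007276 + 34 × 1.008665 = 63.505614 amu
The mass defect is 63.505614 − 62.91369 = 0.591924 amu.
In SI units: 0.591924 amu × 1.6605×10⁻²⁷ kg/amu = 9.8289e-28 kg

9.83e-28 kg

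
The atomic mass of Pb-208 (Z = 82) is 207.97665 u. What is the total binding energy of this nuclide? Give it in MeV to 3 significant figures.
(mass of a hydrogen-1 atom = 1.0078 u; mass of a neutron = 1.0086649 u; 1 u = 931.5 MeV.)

The nucleus contains 82 protons and 208 − 82 = 126 neutrons.
Mass of separated nucleons = 82(1.0078) + 126(1.0086649) = 82.6396 + 127.0917774 = 209.7313774 u
Mass defect Δm = 209.7313774 − 207.97665 = 1.7547274 u
Binding energy = Δm·c² = 1.7547274 × 931.5 MeV/u = 1634.53 MeV

1630 MeV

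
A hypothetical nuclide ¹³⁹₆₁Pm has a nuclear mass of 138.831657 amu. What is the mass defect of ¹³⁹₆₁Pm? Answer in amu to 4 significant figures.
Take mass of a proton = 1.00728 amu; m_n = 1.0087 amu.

1.291 amu

The nucleus contains 61 protons and 139 − 61 = 78 neutrons.
Σm = 61·m_p + 78·m_n = 61.44408 + 78.6786 = 140.12268 amu
Mass defect Δm = 140.12268 − 138.831657 = 1.291023 amu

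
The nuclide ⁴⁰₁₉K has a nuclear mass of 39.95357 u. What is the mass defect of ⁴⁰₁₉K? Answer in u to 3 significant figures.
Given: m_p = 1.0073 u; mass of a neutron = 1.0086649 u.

0.367 u

Z = 19, so N = A − Z = 40 − 19 = 21.
Mass of separated nucleons = 19(1.0073) + 21(1.0086649) = 19.1387 + 21.1819629 = 40.3206629 u
Δm = 40.3206629 − 39.95357 = 0.3670929 u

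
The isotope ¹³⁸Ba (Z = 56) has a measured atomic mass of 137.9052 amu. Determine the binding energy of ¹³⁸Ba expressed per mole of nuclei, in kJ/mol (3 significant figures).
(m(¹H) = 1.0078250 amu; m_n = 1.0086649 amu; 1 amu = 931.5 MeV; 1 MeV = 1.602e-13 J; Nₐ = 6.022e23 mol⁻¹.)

1.12e+11 kJ/mol

Z = 56, so N = A − Z = 138 − 56 = 82.
Σm = 56·m(¹H) + 82·m_n = 56.4382000 + 82.7105218 = 139.1487218 amu
The mass defect is 139.1487218 − 137.9052 = 1.2435218 amu.
E_B = 1.2435218 × 931.5 = 1158.34 MeV
Per nucleus in joules: 1158.34 MeV × 1.602e-13 J/MeV = 1.8557e-10 J
Per mole: 1.8557e-10 J × 6.022e23 mol⁻¹ = 1.1175e+14 J/mol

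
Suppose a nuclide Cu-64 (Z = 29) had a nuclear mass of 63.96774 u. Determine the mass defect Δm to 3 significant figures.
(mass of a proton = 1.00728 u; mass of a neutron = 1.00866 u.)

0.546 u

With 29 protons and 35 neutrons (A = 64):
Total constituent mass: 29 × 1.00728 + 35 × 1.00866 = 64.51422 u
The mass defect is 64.51422 − 63.96774 = 0.54648 u.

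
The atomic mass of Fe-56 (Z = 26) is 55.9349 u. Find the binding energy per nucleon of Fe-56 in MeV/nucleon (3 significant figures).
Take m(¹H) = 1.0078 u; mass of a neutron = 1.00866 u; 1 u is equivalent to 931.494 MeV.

8.78 MeV/nucleon

With 26 protons and 30 neutrons (A = 56):
Total constituent mass: 26 × 1.0078 + 30 × 1.00866 = 56.46260 u
Mass defect Δm = 56.46260 − 55.9349 = 0.52770 u
E_B = 0.52770 × 931.494 = 491.549 MeV
BE/A = 491.549 MeV / 56 = 8.778 MeV/nucleon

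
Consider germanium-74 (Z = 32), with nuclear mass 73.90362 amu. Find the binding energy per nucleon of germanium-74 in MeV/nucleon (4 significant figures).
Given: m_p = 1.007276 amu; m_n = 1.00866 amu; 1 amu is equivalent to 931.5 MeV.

8.723 MeV/nucleon

With 32 protons and 42 neutrons (A = 74):
Total constituent mass: 32 × 1.007276 + 42 × 1.00866 = 74.596552 amu
Δm = 74.596552 − 73.90362 = 0.692932 amu
Converting to energy: 0.692932 amu × 931.5 MeV/amu = 645.466 MeV
BE/A = 645.466 MeV / 74 = 8.723 MeV/nucleon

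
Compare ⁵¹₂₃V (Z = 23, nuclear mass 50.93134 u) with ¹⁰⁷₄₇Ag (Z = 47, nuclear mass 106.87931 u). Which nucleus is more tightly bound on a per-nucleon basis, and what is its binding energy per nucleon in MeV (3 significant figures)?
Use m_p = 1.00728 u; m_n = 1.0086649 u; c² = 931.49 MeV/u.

⁵¹₂₃V: Σm = 23(1.00728) + 28(1.0086649) = 51.4100572 u; Δm = 0.4787172 u; E_B = 445.92 MeV; E_B/A = 8.744 MeV
¹⁰⁷₄₇Ag: Σm = 47(1.00728) + 60(1.0086649) = 107.8620540 u; Δm = 0.9827440 u; E_B = 915.42 MeV; E_B/A = 8.555 MeV
⁵¹₂₃V has the higher binding energy per nucleon, so it is the more tightly bound nucleus.

⁵¹₂₃V; 8.74 MeV/nucleon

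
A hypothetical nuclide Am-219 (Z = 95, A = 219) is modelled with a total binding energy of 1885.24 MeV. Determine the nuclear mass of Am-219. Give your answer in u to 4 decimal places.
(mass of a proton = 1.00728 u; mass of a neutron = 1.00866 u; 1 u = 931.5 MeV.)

218.7416 u

Mass defect = 1885.24 MeV / (931.5 MeV/u) = 2.023875 u
Constituent mass = 95(1.00728) + 124(1.00866) = 220.76544 u
Nuclear mass = 220.76544 − 2.023875 = 218.741565 u ≈ 218.7416 u (to 4 decimal places)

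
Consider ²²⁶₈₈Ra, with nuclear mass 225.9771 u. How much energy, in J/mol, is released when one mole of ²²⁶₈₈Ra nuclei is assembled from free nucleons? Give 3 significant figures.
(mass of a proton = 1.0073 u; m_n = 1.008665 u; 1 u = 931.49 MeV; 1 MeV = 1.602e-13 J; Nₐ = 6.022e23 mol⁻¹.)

1.67e+14 J/mol

Z = 88, so N = A − Z = 226 − 88 = 138.
Total constituent mass: 88 × 1.0073 + 138 × 1.008665 = 227.838170 u
The mass defect is 227.838170 − 225.9771 = 1.861070 u.
Binding energy = Δm·c² = 1.861070 × 931.49 MeV/u = 1733.57 MeV
Per nucleus in joules: 1733.57 MeV × 1.602e-13 J/MeV = 2.7772e-10 J
Per mole: 2.7772e-10 J × 6.022e23 mol⁻¹ = 1.6724e+14 J/mol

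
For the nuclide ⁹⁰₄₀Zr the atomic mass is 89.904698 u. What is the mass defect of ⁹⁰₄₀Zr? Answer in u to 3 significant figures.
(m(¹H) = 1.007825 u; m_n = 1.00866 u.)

0.841 u

Z = 40, so N = A − Z = 90 − 40 = 50.
Σm = 40·m(¹H) + 50·m_n = 40.313000 + 50.43300 = 90.746000 u
Δm = 90.746000 − 89.904698 = 0.841302 u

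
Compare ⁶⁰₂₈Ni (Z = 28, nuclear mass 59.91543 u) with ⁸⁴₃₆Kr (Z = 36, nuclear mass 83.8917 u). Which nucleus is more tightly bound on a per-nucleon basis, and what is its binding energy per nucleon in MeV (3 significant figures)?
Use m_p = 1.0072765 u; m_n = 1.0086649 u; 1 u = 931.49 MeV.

⁶⁰₂₈Ni; 8.78 MeV/nucleon

⁶⁰₂₈Ni: Σm = 28(1.0072765) + 32(1.0086649) = 60.4810188 u; Δm = 0.5655888 u; E_B = 526.84 MeV; E_B/A = 8.781 MeV
⁸⁴₃₆Kr: Σm = 36(1.0072765) + 48(1.0086649) = 84.6778692 u; Δm = 0.7861692 u; E_B = 732.31 MeV; E_B/A = 8.718 MeV
⁶⁰₂₈Ni has the higher binding energy per nucleon, so it is the more tightly bound nucleus.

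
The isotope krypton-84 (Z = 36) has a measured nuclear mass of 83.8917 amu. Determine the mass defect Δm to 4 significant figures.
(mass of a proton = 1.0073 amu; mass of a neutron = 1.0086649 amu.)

0.7870 amu

With 36 protons and 48 neutrons (A = 84):
Mass of separated nucleons = 36(1.0073) + 48(1.0086649) = 36.2628 + 48.4159152 = 84.6787152 amu
Mass defect Δm = 84.6787152 − 83.8917 = 0.7870152 amu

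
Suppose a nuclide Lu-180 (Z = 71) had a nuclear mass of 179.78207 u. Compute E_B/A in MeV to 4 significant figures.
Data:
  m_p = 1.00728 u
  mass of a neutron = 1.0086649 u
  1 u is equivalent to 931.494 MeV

8.690 MeV/nucleon

Total constituent mass: 71 × 1.00728 + 109 × 1.0086649 = 181.4613541 u
Δm = 181.4613541 − 179.78207 = 1.6792841 u
Binding energy = Δm·c² = 1.6792841 × 931.494 MeV/u = 1564.24 MeV
Per nucleon: 1564.24 / 180 = 8.690 MeV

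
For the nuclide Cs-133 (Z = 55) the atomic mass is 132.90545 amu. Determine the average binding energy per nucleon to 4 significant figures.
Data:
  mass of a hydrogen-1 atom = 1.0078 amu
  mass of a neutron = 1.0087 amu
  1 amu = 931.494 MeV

Σm = 55·m(¹H) + 78·m_n = 55.4290 + 78.6786 = 134.1076 amu
Δm = 134.1076 − 132.90545 = 1.20215 amu
E_B = 1.20215 × 931.494 = 1119.80 MeV
Dividing by A = 133 gives 8.420 MeV per nucleon.

8.420 MeV/nucleon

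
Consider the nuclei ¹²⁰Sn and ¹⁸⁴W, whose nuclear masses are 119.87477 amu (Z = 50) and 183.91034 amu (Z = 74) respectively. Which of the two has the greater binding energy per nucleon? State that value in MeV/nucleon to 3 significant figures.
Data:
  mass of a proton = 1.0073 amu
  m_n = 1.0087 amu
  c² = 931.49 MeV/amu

¹²⁰Sn: Σm = 50(1.0073) + 70(1.0087) = 120.9740 amu; Δm = 1.09923 amu; E_B = 1023.9 MeV; E_B/A = 8.533 MeV
¹⁸⁴W: Σm = 74(1.0073) + 110(1.0087) = 185.4972 amu; Δm = 1.58686 amu; E_B = 1478.1 MeV; E_B/A = 8.033 MeV
¹²⁰Sn has the higher binding energy per nucleon, so it is the more tightly bound nucleus.

¹²⁰Sn; 8.53 MeV/nucleon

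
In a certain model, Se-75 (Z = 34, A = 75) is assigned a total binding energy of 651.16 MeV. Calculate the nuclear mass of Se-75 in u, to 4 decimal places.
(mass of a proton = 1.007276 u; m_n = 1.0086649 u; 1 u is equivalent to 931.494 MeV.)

74.9036 u

Mass defect = 651.16 MeV / (931.494 MeV/u) = 0.699049 u
Constituent mass = 34(1.007276) + 41(1.0086649) = 75.6026449 u
Nuclear mass = 75.6026449 − 0.699049 = 74.9035959 u ≈ 74.9036 u (to 4 decimal places)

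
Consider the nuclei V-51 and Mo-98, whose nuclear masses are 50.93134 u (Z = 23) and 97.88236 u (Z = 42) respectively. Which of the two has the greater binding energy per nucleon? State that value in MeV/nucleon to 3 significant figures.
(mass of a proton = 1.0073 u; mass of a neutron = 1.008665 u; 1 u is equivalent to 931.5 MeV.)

V-51; 8.75 MeV/nucleon

V-51: Σm = 23(1.0073) + 28(1.008665) = 51.410520 u; Δm = 0.479180 u; E_B = 446.36 MeV; E_B/A = 8.752 MeV
Mo-98: Σm = 42(1.0073) + 56(1.008665) = 98.791840 u; Δm = 0.909480 u; E_B = 847.18 MeV; E_B/A = 8.6447 MeV
V-51 has the higher binding energy per nucleon, so it is the more tightly bound nucleus.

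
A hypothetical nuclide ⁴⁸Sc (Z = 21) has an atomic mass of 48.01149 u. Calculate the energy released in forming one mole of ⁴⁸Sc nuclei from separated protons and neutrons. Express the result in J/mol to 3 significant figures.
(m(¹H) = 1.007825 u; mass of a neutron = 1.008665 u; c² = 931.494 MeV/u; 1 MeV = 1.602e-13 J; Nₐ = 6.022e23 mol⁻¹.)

Total constituent mass: 21 × 1.007825 + 27 × 1.008665 = 48.398280 u
The mass defect is 48.398280 − 48.01149 = 0.386790 u.
Binding energy = Δm·c² = 0.386790 × 931.494 MeV/u = 360.293 MeV
Per nucleus in joules: 360.293 MeV × 1.602e-13 J/MeV = 5.7719e-11 J
Per mole: 5.7719e-11 J × 6.022e23 mol⁻¹ = 3.4758e+13 J/mol

3.48e+13 J/mol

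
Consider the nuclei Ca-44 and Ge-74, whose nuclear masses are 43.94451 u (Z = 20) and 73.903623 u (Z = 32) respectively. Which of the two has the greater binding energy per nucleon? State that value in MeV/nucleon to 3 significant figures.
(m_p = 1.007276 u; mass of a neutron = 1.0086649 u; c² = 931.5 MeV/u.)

Ge-74; 8.73 MeV/nucleon

Ca-44: Σm = 20(1.007276) + 24(1.0086649) = 44.3534776 u; Δm = 0.4089676 u; E_B = 380.95 MeV; E_B/A = 8.658 MeV
Ge-74: Σm = 32(1.007276) + 42(1.0086649) = 74.5967578 u; Δm = 0.6931348 u; E_B = 645.66 MeV; E_B/A = 8.725 MeV
Ge-74 has the higher binding energy per nucleon, so it is the more tightly bound nucleus.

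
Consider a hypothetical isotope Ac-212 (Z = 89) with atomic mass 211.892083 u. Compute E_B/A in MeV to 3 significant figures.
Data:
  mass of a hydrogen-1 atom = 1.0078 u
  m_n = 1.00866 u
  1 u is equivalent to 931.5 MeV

8.20 MeV/nucleon

Total constituent mass: 89 × 1.0078 + 123 × 1.00866 = 213.75938 u
Mass defect Δm = 213.75938 − 211.892083 = 1.867297 u
E_B = 1.867297 × 931.5 = 1739.39 MeV
BE/A = 1739.39 MeV / 212 = 8.2047 MeV/nucleon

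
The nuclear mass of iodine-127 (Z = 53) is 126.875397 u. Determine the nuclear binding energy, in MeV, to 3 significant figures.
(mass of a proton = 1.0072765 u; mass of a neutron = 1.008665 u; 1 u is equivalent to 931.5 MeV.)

1070 MeV

The nucleus contains 53 protons and 127 − 53 = 74 neutrons.
Mass of separated nucleons = 53(1.0072765) + 74(1.008665) = 53.3856545 + 74.641210 = 128.0268645 u
Δm = 128.0268645 − 126.875397 = 1.1514675 u
Converting to energy: 1.1514675 u × 931.5 MeV/u = 1072.59 MeV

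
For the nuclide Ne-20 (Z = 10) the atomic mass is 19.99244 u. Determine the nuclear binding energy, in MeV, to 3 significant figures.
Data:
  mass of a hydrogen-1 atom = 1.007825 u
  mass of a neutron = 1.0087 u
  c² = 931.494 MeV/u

Σm = 10·m(¹H) + 10·m_n = 10.078250 + 10.0870 = 20.165250 u
The mass defect is 20.165250 − 19.99244 = 0.172810 u.
E_B = 0.172810 × 931.494 = 160.971 MeV

161 MeV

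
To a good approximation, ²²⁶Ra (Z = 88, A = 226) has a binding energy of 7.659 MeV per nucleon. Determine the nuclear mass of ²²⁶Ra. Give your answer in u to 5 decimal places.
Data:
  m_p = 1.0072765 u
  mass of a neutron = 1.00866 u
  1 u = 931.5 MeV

225.97719 u

Total binding energy = 226 × 7.659 = 1730.934 MeV
Mass defect = 1730.934 MeV / (931.5 MeV/u) = 1.8582222 u
Constituent mass = 88(1.0072765) + 138(1.00866) = 227.8354120 u
Nuclear mass = 227.8354120 − 1.8582222 = 225.9771898 u ≈ 225.97719 u (to 5 decimal places)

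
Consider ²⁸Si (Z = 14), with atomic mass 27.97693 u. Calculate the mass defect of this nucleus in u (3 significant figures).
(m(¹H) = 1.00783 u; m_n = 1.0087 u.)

0.254 u

Mass of separated nucleons = 14(1.00783) + 14(1.0087) = 14.10962 + 14.1218 = 28.23142 u
Δm = 28.23142 − 27.97693 = 0.25449 u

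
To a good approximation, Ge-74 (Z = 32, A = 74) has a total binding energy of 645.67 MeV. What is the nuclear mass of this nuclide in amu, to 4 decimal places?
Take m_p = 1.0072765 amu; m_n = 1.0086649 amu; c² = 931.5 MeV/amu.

Mass defect = 645.67 MeV / (931.5 MeV/amu) = 0.693151 amu
Constituent mass = 32(1.0072765) + 42(1.0086649) = 74.5967738 amu
Nuclear mass = 74.5967738 − 0.693151 = 73.9036228 amu ≈ 73.9036 amu (to 4 decimal places)

73.9036 amu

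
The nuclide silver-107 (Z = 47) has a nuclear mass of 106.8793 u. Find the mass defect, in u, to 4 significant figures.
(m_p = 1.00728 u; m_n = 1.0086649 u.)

Mass of separated nucleons = 47(1.00728) + 60(1.0086649) = 47.34216 + 60.5198940 = 107.8620540 u
Δm = 107.8620540 − 106.8793 = 0.9827540 u

0.9828 u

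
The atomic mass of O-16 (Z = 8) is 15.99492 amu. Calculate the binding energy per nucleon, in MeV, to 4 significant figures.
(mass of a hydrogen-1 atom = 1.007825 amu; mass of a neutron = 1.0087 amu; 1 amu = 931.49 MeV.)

The nucleus contains 8 protons and 16 − 8 = 8 neutrons.
Total constituent mass: 8 × 1.007825 + 8 × 1.0087 = 16.132200 amu
Mass defect Δm = 16.132200 − 15.99492 = 0.137280 amu
Converting to energy: 0.137280 amu × 931.49 MeV/amu = 127.875 MeV
BE/A = 127.875 MeV / 16 = 7.992 MeV/nucleon

7.992 MeV/nucleon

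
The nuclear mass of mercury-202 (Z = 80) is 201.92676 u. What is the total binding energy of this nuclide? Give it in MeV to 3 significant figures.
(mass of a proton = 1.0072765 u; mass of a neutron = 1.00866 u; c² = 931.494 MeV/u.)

1590 MeV

Mass of separated nucleons = 80(1.0072765) + 122(1.00866) = 80.5821200 + 123.05652 = 203.6386400 u
Δm = 203.6386400 − 201.92676 = 1.7118800 u
E_B = 1.7118800 × 931.494 = 1594.61 MeV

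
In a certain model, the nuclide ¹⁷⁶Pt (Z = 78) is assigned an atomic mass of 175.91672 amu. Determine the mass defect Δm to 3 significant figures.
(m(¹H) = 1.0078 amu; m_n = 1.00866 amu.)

1.54 amu

With 78 protons and 98 neutrons (A = 176):
Mass of separated nucleons = 78(1.0078) + 98(1.00866) = 78.6084 + 98.84868 = 177.45708 amu
Mass defect Δm = 177.45708 − 175.91672 = 1.54036 amu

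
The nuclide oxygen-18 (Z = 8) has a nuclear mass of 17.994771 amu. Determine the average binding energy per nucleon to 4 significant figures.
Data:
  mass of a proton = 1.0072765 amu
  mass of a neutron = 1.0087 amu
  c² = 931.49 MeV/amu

Mass of separated nucleons = 8(1.0072765) + 10(1.0087) = 8.0582120 + 10.0870 = 18.1452120 amu
The mass defect is 18.1452120 − 17.994771 = 0.1504410 amu.
Converting to energy: 0.1504410 amu × 931.49 MeV/amu = 140.134 MeV
BE/A = 140.134 MeV / 18 = 7.785 MeV/nucleon

7.785 MeV/nucleon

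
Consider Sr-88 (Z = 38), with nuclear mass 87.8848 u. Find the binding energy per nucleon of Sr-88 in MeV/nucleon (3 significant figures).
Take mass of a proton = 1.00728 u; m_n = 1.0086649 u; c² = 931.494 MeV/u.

Σm = 38·m_p + 50·m_n = 38.27664 + 50.4332450 = 88.7098850 u
Δm = 88.7098850 − 87.8848 = 0.8250850 u
E_B = 0.8250850 × 931.494 = 768.562 MeV
Dividing by A = 88 gives 8.734 MeV per nucleon.

8.73 MeV/nucleon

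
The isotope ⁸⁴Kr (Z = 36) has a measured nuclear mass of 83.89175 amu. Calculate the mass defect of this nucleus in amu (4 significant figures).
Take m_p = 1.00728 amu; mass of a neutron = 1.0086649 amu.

0.7862 amu

The nucleus contains 36 protons and 84 − 36 = 48 neutrons.
Σm = 36·m_p + 48·m_n = 36.26208 + 48.4159152 = 84.6779952 amu
Δm = 84.6779952 − 83.89175 = 0.7862452 amu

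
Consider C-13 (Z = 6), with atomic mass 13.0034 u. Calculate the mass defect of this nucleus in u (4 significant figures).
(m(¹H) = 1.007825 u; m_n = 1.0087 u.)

0.1045 u

Σm = 6·m(¹H) + 7·m_n = 6.046950 + 7.0609 = 13.107850 u
Δm = 13.107850 − 13.0034 = 0.104450 u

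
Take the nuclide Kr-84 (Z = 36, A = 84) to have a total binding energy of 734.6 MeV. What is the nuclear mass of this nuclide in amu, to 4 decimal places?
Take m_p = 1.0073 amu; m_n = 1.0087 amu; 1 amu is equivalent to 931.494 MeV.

Mass defect = 734.6 MeV / (931.494 MeV/amu) = 0.788626 amu
Constituent mass = 36(1.0073) + 48(1.0087) = 84.6804 amu
Nuclear mass = 84.6804 − 0.788626 = 83.891774 amu ≈ 83.8918 amu (to 4 decimal places)

83.8918 amu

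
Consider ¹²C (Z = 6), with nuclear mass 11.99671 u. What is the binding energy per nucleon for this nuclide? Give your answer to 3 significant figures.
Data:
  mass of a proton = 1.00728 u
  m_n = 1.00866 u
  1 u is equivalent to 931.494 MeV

7.68 MeV/nucleon

Z = 6, so N = A − Z = 12 − 6 = 6.
Σm = 6·m_p + 6·m_n = 6.04368 + 6.05196 = 12.09564 u
Mass defect Δm = 12.09564 − 11.99671 = 0.09893 u
E_B = 0.09893 × 931.494 = 92.1527 MeV
Per nucleon: 92.1527 / 12 = 7.679 MeV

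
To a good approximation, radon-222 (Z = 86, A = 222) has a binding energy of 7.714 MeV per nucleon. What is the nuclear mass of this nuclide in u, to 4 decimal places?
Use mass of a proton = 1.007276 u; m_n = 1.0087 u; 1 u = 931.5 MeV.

Total binding energy = 222 × 7.714 = 1712.508 MeV
Mass defect = 1712.508 MeV / (931.5 MeV/u) = 1.838441 u
Constituent mass = 86(1.007276) + 136(1.0087) = 223.808936 u
Nuclear mass = 223.808936 − 1.838441 = 221.970495 u ≈ 221.9705 u (to 4 decimal places)

221.9705 u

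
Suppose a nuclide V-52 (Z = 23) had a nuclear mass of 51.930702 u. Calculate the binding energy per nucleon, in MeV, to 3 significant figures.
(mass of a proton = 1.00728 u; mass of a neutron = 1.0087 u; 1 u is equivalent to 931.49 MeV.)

The nucleus contains 23 protons and 52 − 23 = 29 neutrons.
Total constituent mass: 23 × 1.00728 + 29 × 1.0087 = 52.41974 u
Mass defect Δm = 52.41974 − 51.930702 = 0.489038 u
Converting to energy: 0.489038 u × 931.49 MeV/u = 455.534 MeV
BE/A = 455.534 MeV / 52 = 8.760 MeV/nucleon

8.76 MeV/nucleon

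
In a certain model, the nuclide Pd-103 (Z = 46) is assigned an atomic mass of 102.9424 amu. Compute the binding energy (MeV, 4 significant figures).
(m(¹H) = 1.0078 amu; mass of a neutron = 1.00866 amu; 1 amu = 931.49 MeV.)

With 46 protons and 57 neutrons (A = 103):
Total constituent mass: 46 × 1.0078 + 57 × 1.00866 = 103.85242 amu
The mass defect is 103.85242 − 102.9424 = 0.91002 amu.
E_B = 0.91002 × 931.49 = 847.675 MeV

847.7 MeV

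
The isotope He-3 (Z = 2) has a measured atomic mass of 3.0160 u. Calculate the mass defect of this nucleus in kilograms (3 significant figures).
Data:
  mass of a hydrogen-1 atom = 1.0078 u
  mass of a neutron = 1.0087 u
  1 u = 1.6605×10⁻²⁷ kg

1.38e-29 kg

Mass of separated nucleons = 2(1.0078) + 1(1.0087) = 2.0156 + 1.0087 = 3.0243 u
Mass defect Δm = 3.0243 − 3.0160 = 0.0083 u
In SI units: 0.0083 u × 1.6605×10⁻²⁷ kg/u = 1.3782e-29 kg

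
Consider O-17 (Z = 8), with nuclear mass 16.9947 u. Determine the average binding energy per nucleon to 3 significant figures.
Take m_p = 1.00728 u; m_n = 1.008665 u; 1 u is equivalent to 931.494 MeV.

The nucleus contains 8 protons and 17 − 8 = 9 neutrons.
Σm = 8·m_p + 9·m_n = 8.05824 + 9.077985 = 17.136225 u
Mass defect Δm = 17.136225 − 16.9947 = 0.141525 u
Converting to energy: 0.141525 u × 931.494 MeV/u = 131.830 MeV
BE/A = 131.830 MeV / 17 = 7.7547 MeV/nucleon

7.75 MeV/nucleon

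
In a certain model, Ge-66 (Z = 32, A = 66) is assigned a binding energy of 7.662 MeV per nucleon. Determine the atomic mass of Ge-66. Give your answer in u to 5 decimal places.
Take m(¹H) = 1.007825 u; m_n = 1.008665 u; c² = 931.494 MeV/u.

66.00213 u

Total binding energy = 66 × 7.662 = 505.692 MeV
Mass defect = 505.692 MeV / (931.494 MeV/u) = 0.5428827 u
Constituent mass = 32(1.007825) + 34(1.008665) = 66.545010 u
Atomic mass = 66.545010 − 0.5428827 = 66.0021273 u ≈ 66.00213 u (to 5 decimal places)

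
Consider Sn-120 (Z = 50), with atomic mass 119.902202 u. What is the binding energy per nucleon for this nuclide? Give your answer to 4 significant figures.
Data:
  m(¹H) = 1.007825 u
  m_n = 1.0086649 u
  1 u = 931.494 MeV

Total constituent mass: 50 × 1.007825 + 70 × 1.0086649 = 120.9977930 u
The mass defect is 120.9977930 − 119.902202 = 1.0955910 u.
Binding energy = Δm·c² = 1.0955910 × 931.494 MeV/u = 1020.536 MeV
Per nucleon: 1020.536 / 120 = 8.504 MeV

8.504 MeV/nucleon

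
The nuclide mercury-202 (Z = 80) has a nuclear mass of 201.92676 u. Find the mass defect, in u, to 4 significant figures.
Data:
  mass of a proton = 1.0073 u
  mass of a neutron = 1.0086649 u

Total constituent mass: 80 × 1.0073 + 122 × 1.0086649 = 203.6411178 u
The mass defect is 203.6411178 − 201.92676 = 1.7143578 u.

1.714 u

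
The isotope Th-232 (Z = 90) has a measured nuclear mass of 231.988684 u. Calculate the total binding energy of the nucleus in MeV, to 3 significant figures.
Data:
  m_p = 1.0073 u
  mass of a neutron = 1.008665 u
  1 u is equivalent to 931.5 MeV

Σm = 90·m_p + 142·m_n = 90.6570 + 143.230430 = 233.887430 u
The mass defect is 233.887430 − 231.988684 = 1.898746 u.
Converting to energy: 1.898746 u × 931.5 MeV/u = 1768.68 MeV

1770 MeV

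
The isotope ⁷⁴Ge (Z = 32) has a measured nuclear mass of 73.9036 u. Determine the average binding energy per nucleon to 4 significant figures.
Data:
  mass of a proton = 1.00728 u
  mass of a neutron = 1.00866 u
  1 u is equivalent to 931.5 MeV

The nucleus contains 32 protons and 74 − 32 = 42 neutrons.
Σm = 32·m_p + 42·m_n = 32.23296 + 42.36372 = 74.59668 u
Δm = 74.59668 − 73.9036 = 0.69308 u
Binding energy = Δm·c² = 0.69308 × 931.5 MeV/u = 645.604 MeV
Dividing by A = 74 gives 8.724 MeV per nucleon.

8.724 MeV/nucleon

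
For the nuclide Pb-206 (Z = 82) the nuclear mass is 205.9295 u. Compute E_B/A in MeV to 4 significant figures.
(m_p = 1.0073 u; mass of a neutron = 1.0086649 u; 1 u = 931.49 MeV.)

7.884 MeV/nucleon

The nucleus contains 82 protons and 206 − 82 = 124 neutrons.
Mass of separated nucleons = 82(1.0073) + 124(1.0086649) = 82.5986 + 125.0744476 = 207.6730476 u
Δm = 207.6730476 − 205.9295 = 1.7435476 u
Converting to energy: 1.7435476 u × 931.49 MeV/u = 1624.10 MeV
Dividing by A = 206 gives 7.884 MeV per nucleon.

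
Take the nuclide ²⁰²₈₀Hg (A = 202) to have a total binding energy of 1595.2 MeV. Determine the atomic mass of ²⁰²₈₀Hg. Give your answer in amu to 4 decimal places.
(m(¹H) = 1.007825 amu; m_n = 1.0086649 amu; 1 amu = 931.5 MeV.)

Mass defect = 1595.2 MeV / (931.5 MeV/amu) = 1.712507 amu
Constituent mass = 80(1.007825) + 122(1.0086649) = 203.6831178 amu
Atomic mass = 203.6831178 − 1.712507 = 201.9706108 amu ≈ 201.9706 amu (to 4 decimal places)

201.9706 amu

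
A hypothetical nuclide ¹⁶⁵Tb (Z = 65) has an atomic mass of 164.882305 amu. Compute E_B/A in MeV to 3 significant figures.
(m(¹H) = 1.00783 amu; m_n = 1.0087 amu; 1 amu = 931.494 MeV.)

Σm = 65·m(¹H) + 100·m_n = 65.50895 + 100.8700 = 166.37895 amu
Δm = 166.37895 − 164.882305 = 1.496645 amu
E_B = 1.496645 × 931.494 = 1394.12 MeV
Dividing by A = 165 gives 8.449 MeV per nucleon.

8.45 MeV/nucleon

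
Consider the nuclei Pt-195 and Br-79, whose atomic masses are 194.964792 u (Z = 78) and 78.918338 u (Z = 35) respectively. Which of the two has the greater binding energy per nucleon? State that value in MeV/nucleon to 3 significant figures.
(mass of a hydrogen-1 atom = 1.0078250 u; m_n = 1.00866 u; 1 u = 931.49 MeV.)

Pt-195: Σm = 78(1.0078250) + 117(1.00866) = 196.6235700 u; Δm = 1.6587780 u; E_B = 1545.1 MeV; E_B/A = 7.924 MeV
Br-79: Σm = 35(1.0078250) + 44(1.00866) = 79.6549150 u; Δm = 0.7365770 u; E_B = 686.114 MeV; E_B/A = 8.68499 MeV
Br-79 has the higher binding energy per nucleon, so it is the more tightly bound nucleus.

Br-79; 8.68 MeV/nucleon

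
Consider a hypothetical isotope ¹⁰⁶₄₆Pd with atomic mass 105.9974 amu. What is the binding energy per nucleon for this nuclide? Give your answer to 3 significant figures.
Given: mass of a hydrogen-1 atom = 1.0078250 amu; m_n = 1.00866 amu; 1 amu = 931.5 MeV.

The nucleus contains 46 protons and 106 − 46 = 60 neutrons.
Σm = 46·m(¹H) + 60·m_n = 46.3599500 + 60.51960 = 106.8795500 amu
Mass defect Δm = 106.8795500 − 105.9974 = 0.8821500 amu
Binding energy = Δm·c² = 0.8821500 × 931.5 MeV/amu = 821.723 MeV
Dividing by A = 106 gives 7.752 MeV per nucleon.

7.75 MeV/nucleon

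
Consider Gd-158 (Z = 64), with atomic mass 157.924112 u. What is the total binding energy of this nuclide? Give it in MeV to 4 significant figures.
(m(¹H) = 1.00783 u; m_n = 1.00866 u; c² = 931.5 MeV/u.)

Total constituent mass: 64 × 1.00783 + 94 × 1.00866 = 159.31516 u
Mass defect Δm = 159.31516 − 157.924112 = 1.391048 u
E_B = 1.391048 × 931.5 = 1295.76 MeV

1296 MeV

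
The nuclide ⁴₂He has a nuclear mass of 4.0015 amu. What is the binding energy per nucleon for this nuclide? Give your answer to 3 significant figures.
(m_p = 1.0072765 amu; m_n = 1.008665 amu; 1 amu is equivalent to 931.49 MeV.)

7.08 MeV/nucleon

Total constituent mass: 2 × 1.0072765 + 2 × 1.008665 = 4.0318830 amu
Mass defect Δm = 4.0318830 − 4.0015 = 0.0303830 amu
E_B = 0.0303830 × 931.49 = 28.3015 MeV
BE/A = 28.3015 MeV / 4 = 7.075 MeV/nucleon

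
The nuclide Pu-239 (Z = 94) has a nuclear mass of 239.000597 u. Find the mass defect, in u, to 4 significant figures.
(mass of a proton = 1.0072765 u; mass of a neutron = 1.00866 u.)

The nucleus contains 94 protons and 239 − 94 = 145 neutrons.
Total constituent mass: 94 × 1.0072765 + 145 × 1.00866 = 240.9396910 u
The mass defect is 240.9396910 − 239.000597 = 1.9390940 u.

1.939 u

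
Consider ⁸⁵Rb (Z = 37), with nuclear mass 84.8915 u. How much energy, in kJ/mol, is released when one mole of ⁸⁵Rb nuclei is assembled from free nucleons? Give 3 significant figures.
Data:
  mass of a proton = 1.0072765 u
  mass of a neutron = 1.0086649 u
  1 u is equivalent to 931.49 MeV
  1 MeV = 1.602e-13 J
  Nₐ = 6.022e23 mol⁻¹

7.13e+10 kJ/mol

The nucleus contains 37 protons and 85 − 37 = 48 neutrons.
Mass of separated nucleons = 37(1.0072765) + 48(1.0086649) = 37.2692305 + 48.4159152 = 85.6851457 u
The mass defect is 85.6851457 − 84.8915 = 0.7936457 u.
Binding energy = Δm·c² = 0.7936457 × 931.49 MeV/u = 739.273 MeV
Per nucleus in joules: 739.273 MeV × 1.602e-13 J/MeV = 1.1843e-10 J
Per mole: 1.1843e-10 J × 6.022e23 mol⁻¹ = 7.1319e+13 J/mol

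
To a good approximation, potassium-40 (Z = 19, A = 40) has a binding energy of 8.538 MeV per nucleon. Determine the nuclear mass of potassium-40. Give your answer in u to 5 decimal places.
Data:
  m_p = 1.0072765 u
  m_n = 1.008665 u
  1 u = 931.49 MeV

39.95358 u

Total binding energy = 40 × 8.538 = 341.520 MeV
Mass defect = 341.520 MeV / (931.49 MeV/u) = 0.3666384 u
Constituent mass = 19(1.0072765) + 21(1.008665) = 40.3202185 u
Nuclear mass = 40.3202185 − 0.3666384 = 39.9535801 u ≈ 39.95358 u (to 5 decimal places)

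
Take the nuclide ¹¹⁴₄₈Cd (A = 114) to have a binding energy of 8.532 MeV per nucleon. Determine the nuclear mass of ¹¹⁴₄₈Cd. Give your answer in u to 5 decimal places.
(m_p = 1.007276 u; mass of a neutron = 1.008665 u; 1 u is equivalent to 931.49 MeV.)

113.87695 u

Total binding energy = 114 × 8.532 = 972.648 MeV
Mass defect = 972.648 MeV / (931.49 MeV/u) = 1.0441851 u
Constituent mass = 48(1.007276) + 66(1.008665) = 114.921138 u
Nuclear mass = 114.921138 − 1.0441851 = 113.8769529 u ≈ 113.87695 u (to 5 decimal places)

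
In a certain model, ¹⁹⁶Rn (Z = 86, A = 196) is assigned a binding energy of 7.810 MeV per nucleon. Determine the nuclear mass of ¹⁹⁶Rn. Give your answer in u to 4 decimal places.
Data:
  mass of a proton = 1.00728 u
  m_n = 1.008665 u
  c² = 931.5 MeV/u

Total binding energy = 196 × 7.810 = 1530.760 MeV
Mass defect = 1530.760 MeV / (931.5 MeV/u) = 1.643328 u
Constituent mass = 86(1.00728) + 110(1.008665) = 197.579230 u
Nuclear mass = 197.579230 − 1.643328 = 195.935902 u ≈ 195.9359 u (to 4 decimal places)

195.9359 u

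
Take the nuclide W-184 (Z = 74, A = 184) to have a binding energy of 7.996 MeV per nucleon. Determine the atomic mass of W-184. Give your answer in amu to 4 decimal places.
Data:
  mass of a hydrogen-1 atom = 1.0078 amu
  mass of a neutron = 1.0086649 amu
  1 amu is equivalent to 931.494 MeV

183.9509 amu

Total binding energy = 184 × 7.996 = 1471.264 MeV
Mass defect = 1471.264 MeV / (931.494 MeV/amu) = 1.579467 amu
Constituent mass = 74(1.0078) + 110(1.0086649) = 185.5303390 amu
Atomic mass = 185.5303390 − 1.579467 = 183.9508720 amu ≈ 183.9509 amu (to 4 decimal places)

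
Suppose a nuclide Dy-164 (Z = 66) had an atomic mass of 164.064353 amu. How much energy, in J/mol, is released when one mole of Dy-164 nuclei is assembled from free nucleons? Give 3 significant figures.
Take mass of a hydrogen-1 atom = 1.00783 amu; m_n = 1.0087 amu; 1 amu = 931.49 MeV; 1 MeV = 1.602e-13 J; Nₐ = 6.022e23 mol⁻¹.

1.17e+14 J/mol

Z = 66, so N = A − Z = 164 − 66 = 98.
Σm = 66·m(¹H) + 98·m_n = 66.51678 + 98.8526 = 165.36938 amu
Δm = 165.36938 − 164.064353 = 1.305027 amu
E_B = 1.305027 × 931.49 = 1215.62 MeV
Per nucleus in joules: 1215.62 MeV × 1.602e-13 J/MeV = 1.9474e-10 J
Per mole: 1.9474e-10 J × 6.022e23 mol⁻¹ = 1.1727e+14 J/mol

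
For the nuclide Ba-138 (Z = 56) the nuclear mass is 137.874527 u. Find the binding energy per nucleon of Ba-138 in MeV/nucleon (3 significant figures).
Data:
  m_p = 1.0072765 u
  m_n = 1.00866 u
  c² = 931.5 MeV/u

8.39 MeV/nucleon

Z = 56, so N = A − Z = 138 − 56 = 82.
Mass of separated nucleons = 56(1.0072765) + 82(1.00866) = 56.4074840 + 82.71012 = 139.1176040 u
The mass defect is 139.1176040 − 137.874527 = 1.2430770 u.
Binding energy = Δm·c² = 1.2430770 × 931.5 MeV/u = 1157.93 MeV
Per nucleon: 1157.93 / 138 = 8.391 MeV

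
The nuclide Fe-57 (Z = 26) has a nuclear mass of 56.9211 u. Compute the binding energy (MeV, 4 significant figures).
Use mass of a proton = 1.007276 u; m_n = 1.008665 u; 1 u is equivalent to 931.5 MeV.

The nucleus contains 26 protons and 57 − 26 = 31 neutrons.
Total constituent mass: 26 × 1.007276 + 31 × 1.008665 = 57.457791 u
Δm = 57.457791 − 56.9211 = 0.536691 u
Binding energy = Δm·c² = 0.536691 × 931.5 MeV/u = 499.928 MeV

499.9 MeV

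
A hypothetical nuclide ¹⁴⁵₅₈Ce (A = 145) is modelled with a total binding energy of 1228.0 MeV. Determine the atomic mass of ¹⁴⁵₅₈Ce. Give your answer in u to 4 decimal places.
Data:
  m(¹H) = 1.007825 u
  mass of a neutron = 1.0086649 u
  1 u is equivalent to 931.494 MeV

144.8894 u

Mass defect = 1228.0 MeV / (931.494 MeV/u) = 1.318312 u
Constituent mass = 58(1.007825) + 87(1.0086649) = 146.2076963 u
Atomic mass = 146.2076963 − 1.318312 = 144.8893843 u ≈ 144.8894 u (to 4 decimal places)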